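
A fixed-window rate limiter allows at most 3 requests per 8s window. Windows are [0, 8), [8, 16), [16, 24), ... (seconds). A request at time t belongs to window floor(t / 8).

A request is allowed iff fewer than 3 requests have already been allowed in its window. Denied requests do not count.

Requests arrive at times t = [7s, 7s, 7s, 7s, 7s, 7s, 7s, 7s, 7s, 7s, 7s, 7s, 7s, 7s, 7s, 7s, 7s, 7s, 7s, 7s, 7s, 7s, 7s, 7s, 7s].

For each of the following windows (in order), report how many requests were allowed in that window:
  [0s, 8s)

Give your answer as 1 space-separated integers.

Answer: 3

Derivation:
Processing requests:
  req#1 t=7s (window 0): ALLOW
  req#2 t=7s (window 0): ALLOW
  req#3 t=7s (window 0): ALLOW
  req#4 t=7s (window 0): DENY
  req#5 t=7s (window 0): DENY
  req#6 t=7s (window 0): DENY
  req#7 t=7s (window 0): DENY
  req#8 t=7s (window 0): DENY
  req#9 t=7s (window 0): DENY
  req#10 t=7s (window 0): DENY
  req#11 t=7s (window 0): DENY
  req#12 t=7s (window 0): DENY
  req#13 t=7s (window 0): DENY
  req#14 t=7s (window 0): DENY
  req#15 t=7s (window 0): DENY
  req#16 t=7s (window 0): DENY
  req#17 t=7s (window 0): DENY
  req#18 t=7s (window 0): DENY
  req#19 t=7s (window 0): DENY
  req#20 t=7s (window 0): DENY
  req#21 t=7s (window 0): DENY
  req#22 t=7s (window 0): DENY
  req#23 t=7s (window 0): DENY
  req#24 t=7s (window 0): DENY
  req#25 t=7s (window 0): DENY

Allowed counts by window: 3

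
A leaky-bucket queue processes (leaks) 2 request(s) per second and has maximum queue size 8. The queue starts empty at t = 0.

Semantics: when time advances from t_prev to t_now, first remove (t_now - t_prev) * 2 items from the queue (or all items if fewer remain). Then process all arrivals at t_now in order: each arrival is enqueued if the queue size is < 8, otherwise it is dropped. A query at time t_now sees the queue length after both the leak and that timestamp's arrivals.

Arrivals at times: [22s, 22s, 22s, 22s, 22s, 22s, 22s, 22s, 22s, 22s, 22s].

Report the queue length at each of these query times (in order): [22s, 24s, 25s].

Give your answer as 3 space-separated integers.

Answer: 8 4 2

Derivation:
Queue lengths at query times:
  query t=22s: backlog = 8
  query t=24s: backlog = 4
  query t=25s: backlog = 2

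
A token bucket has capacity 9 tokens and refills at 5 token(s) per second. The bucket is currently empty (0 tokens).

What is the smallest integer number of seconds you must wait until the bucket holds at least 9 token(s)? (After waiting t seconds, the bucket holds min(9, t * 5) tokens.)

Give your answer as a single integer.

Need t * 5 >= 9, so t >= 9/5.
Smallest integer t = ceil(9/5) = 2.

Answer: 2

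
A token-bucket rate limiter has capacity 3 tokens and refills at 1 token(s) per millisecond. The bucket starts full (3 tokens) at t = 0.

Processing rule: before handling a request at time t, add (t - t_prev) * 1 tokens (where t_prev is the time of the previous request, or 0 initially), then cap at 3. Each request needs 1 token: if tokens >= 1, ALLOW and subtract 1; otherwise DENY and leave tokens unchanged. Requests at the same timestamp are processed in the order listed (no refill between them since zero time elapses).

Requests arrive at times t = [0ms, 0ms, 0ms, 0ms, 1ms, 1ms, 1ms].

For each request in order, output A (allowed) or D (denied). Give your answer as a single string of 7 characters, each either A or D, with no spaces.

Simulating step by step:
  req#1 t=0ms: ALLOW
  req#2 t=0ms: ALLOW
  req#3 t=0ms: ALLOW
  req#4 t=0ms: DENY
  req#5 t=1ms: ALLOW
  req#6 t=1ms: DENY
  req#7 t=1ms: DENY

Answer: AAADADD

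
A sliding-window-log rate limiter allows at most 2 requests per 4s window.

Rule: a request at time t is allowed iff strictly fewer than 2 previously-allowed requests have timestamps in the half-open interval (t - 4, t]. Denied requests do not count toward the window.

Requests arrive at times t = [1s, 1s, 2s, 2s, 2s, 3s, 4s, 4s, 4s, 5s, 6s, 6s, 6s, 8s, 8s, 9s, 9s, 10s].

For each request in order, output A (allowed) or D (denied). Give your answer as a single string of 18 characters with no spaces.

Tracking allowed requests in the window:
  req#1 t=1s: ALLOW
  req#2 t=1s: ALLOW
  req#3 t=2s: DENY
  req#4 t=2s: DENY
  req#5 t=2s: DENY
  req#6 t=3s: DENY
  req#7 t=4s: DENY
  req#8 t=4s: DENY
  req#9 t=4s: DENY
  req#10 t=5s: ALLOW
  req#11 t=6s: ALLOW
  req#12 t=6s: DENY
  req#13 t=6s: DENY
  req#14 t=8s: DENY
  req#15 t=8s: DENY
  req#16 t=9s: ALLOW
  req#17 t=9s: DENY
  req#18 t=10s: ALLOW

Answer: AADDDDDDDAADDDDADA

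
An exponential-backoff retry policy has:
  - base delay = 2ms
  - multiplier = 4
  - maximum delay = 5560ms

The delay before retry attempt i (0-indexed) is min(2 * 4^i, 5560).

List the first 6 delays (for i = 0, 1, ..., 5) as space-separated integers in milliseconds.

Computing each delay:
  i=0: min(2*4^0, 5560) = 2
  i=1: min(2*4^1, 5560) = 8
  i=2: min(2*4^2, 5560) = 32
  i=3: min(2*4^3, 5560) = 128
  i=4: min(2*4^4, 5560) = 512
  i=5: min(2*4^5, 5560) = 2048

Answer: 2 8 32 128 512 2048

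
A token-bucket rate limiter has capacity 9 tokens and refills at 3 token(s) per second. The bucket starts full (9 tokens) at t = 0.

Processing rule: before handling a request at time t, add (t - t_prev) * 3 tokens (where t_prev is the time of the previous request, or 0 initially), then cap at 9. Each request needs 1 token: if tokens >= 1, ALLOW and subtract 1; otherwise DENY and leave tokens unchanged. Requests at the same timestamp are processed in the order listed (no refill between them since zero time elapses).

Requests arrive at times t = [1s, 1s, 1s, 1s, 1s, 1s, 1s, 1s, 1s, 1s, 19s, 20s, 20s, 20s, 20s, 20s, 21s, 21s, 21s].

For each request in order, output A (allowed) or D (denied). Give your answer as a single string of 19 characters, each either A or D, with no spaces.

Answer: AAAAAAAAADAAAAAAAAA

Derivation:
Simulating step by step:
  req#1 t=1s: ALLOW
  req#2 t=1s: ALLOW
  req#3 t=1s: ALLOW
  req#4 t=1s: ALLOW
  req#5 t=1s: ALLOW
  req#6 t=1s: ALLOW
  req#7 t=1s: ALLOW
  req#8 t=1s: ALLOW
  req#9 t=1s: ALLOW
  req#10 t=1s: DENY
  req#11 t=19s: ALLOW
  req#12 t=20s: ALLOW
  req#13 t=20s: ALLOW
  req#14 t=20s: ALLOW
  req#15 t=20s: ALLOW
  req#16 t=20s: ALLOW
  req#17 t=21s: ALLOW
  req#18 t=21s: ALLOW
  req#19 t=21s: ALLOW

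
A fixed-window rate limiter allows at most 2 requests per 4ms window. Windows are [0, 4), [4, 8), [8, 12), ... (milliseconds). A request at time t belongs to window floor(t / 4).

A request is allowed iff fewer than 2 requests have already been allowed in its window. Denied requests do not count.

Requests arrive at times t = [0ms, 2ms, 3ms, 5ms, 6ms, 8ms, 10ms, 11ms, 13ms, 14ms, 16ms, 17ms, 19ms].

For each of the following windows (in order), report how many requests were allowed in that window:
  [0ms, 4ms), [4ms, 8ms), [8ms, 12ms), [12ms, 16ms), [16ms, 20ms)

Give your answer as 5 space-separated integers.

Answer: 2 2 2 2 2

Derivation:
Processing requests:
  req#1 t=0ms (window 0): ALLOW
  req#2 t=2ms (window 0): ALLOW
  req#3 t=3ms (window 0): DENY
  req#4 t=5ms (window 1): ALLOW
  req#5 t=6ms (window 1): ALLOW
  req#6 t=8ms (window 2): ALLOW
  req#7 t=10ms (window 2): ALLOW
  req#8 t=11ms (window 2): DENY
  req#9 t=13ms (window 3): ALLOW
  req#10 t=14ms (window 3): ALLOW
  req#11 t=16ms (window 4): ALLOW
  req#12 t=17ms (window 4): ALLOW
  req#13 t=19ms (window 4): DENY

Allowed counts by window: 2 2 2 2 2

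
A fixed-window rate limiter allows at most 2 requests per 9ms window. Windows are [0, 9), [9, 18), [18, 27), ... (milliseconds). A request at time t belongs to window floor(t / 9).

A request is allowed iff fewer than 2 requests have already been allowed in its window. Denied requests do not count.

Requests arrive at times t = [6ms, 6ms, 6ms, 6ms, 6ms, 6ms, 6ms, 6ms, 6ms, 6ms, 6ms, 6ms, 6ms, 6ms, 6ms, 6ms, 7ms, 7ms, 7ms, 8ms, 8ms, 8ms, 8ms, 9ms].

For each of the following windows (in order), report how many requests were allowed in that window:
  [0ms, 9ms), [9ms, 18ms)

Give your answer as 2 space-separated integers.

Processing requests:
  req#1 t=6ms (window 0): ALLOW
  req#2 t=6ms (window 0): ALLOW
  req#3 t=6ms (window 0): DENY
  req#4 t=6ms (window 0): DENY
  req#5 t=6ms (window 0): DENY
  req#6 t=6ms (window 0): DENY
  req#7 t=6ms (window 0): DENY
  req#8 t=6ms (window 0): DENY
  req#9 t=6ms (window 0): DENY
  req#10 t=6ms (window 0): DENY
  req#11 t=6ms (window 0): DENY
  req#12 t=6ms (window 0): DENY
  req#13 t=6ms (window 0): DENY
  req#14 t=6ms (window 0): DENY
  req#15 t=6ms (window 0): DENY
  req#16 t=6ms (window 0): DENY
  req#17 t=7ms (window 0): DENY
  req#18 t=7ms (window 0): DENY
  req#19 t=7ms (window 0): DENY
  req#20 t=8ms (window 0): DENY
  req#21 t=8ms (window 0): DENY
  req#22 t=8ms (window 0): DENY
  req#23 t=8ms (window 0): DENY
  req#24 t=9ms (window 1): ALLOW

Allowed counts by window: 2 1

Answer: 2 1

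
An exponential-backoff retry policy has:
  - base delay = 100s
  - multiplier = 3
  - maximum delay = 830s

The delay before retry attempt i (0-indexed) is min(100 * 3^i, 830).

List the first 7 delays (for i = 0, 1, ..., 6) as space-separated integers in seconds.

Answer: 100 300 830 830 830 830 830

Derivation:
Computing each delay:
  i=0: min(100*3^0, 830) = 100
  i=1: min(100*3^1, 830) = 300
  i=2: min(100*3^2, 830) = 830
  i=3: min(100*3^3, 830) = 830
  i=4: min(100*3^4, 830) = 830
  i=5: min(100*3^5, 830) = 830
  i=6: min(100*3^6, 830) = 830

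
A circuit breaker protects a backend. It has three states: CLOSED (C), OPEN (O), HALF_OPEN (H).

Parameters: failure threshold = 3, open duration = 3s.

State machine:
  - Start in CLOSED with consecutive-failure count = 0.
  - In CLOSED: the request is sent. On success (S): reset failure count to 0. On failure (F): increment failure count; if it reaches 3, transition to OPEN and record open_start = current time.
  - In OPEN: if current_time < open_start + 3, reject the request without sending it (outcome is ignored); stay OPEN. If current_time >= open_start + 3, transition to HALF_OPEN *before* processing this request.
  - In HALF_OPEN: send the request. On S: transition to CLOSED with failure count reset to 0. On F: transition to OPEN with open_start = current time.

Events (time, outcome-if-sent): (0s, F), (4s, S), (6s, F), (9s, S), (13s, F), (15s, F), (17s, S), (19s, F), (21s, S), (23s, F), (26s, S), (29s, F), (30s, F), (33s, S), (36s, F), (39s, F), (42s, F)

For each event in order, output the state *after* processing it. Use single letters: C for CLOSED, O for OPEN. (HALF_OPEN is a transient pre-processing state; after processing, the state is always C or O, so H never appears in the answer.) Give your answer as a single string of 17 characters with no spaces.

Answer: CCCCCCCCCCCCCCCCO

Derivation:
State after each event:
  event#1 t=0s outcome=F: state=CLOSED
  event#2 t=4s outcome=S: state=CLOSED
  event#3 t=6s outcome=F: state=CLOSED
  event#4 t=9s outcome=S: state=CLOSED
  event#5 t=13s outcome=F: state=CLOSED
  event#6 t=15s outcome=F: state=CLOSED
  event#7 t=17s outcome=S: state=CLOSED
  event#8 t=19s outcome=F: state=CLOSED
  event#9 t=21s outcome=S: state=CLOSED
  event#10 t=23s outcome=F: state=CLOSED
  event#11 t=26s outcome=S: state=CLOSED
  event#12 t=29s outcome=F: state=CLOSED
  event#13 t=30s outcome=F: state=CLOSED
  event#14 t=33s outcome=S: state=CLOSED
  event#15 t=36s outcome=F: state=CLOSED
  event#16 t=39s outcome=F: state=CLOSED
  event#17 t=42s outcome=F: state=OPEN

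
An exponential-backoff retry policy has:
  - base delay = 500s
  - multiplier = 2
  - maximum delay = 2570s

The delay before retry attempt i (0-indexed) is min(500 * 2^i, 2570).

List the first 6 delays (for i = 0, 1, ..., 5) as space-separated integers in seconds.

Answer: 500 1000 2000 2570 2570 2570

Derivation:
Computing each delay:
  i=0: min(500*2^0, 2570) = 500
  i=1: min(500*2^1, 2570) = 1000
  i=2: min(500*2^2, 2570) = 2000
  i=3: min(500*2^3, 2570) = 2570
  i=4: min(500*2^4, 2570) = 2570
  i=5: min(500*2^5, 2570) = 2570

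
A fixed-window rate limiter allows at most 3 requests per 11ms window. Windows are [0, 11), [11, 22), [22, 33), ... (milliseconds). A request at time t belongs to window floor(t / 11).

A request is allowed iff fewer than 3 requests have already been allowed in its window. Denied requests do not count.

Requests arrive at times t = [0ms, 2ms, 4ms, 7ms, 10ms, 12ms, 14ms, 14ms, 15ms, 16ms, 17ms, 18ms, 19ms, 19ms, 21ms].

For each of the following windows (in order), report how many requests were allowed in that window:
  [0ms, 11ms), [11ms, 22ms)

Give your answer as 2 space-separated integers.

Answer: 3 3

Derivation:
Processing requests:
  req#1 t=0ms (window 0): ALLOW
  req#2 t=2ms (window 0): ALLOW
  req#3 t=4ms (window 0): ALLOW
  req#4 t=7ms (window 0): DENY
  req#5 t=10ms (window 0): DENY
  req#6 t=12ms (window 1): ALLOW
  req#7 t=14ms (window 1): ALLOW
  req#8 t=14ms (window 1): ALLOW
  req#9 t=15ms (window 1): DENY
  req#10 t=16ms (window 1): DENY
  req#11 t=17ms (window 1): DENY
  req#12 t=18ms (window 1): DENY
  req#13 t=19ms (window 1): DENY
  req#14 t=19ms (window 1): DENY
  req#15 t=21ms (window 1): DENY

Allowed counts by window: 3 3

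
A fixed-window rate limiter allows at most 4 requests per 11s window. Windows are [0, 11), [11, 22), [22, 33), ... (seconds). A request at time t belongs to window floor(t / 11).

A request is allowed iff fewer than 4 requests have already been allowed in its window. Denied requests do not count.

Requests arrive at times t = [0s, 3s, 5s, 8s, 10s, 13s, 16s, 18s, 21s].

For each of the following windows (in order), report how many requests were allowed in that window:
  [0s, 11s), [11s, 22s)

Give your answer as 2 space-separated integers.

Processing requests:
  req#1 t=0s (window 0): ALLOW
  req#2 t=3s (window 0): ALLOW
  req#3 t=5s (window 0): ALLOW
  req#4 t=8s (window 0): ALLOW
  req#5 t=10s (window 0): DENY
  req#6 t=13s (window 1): ALLOW
  req#7 t=16s (window 1): ALLOW
  req#8 t=18s (window 1): ALLOW
  req#9 t=21s (window 1): ALLOW

Allowed counts by window: 4 4

Answer: 4 4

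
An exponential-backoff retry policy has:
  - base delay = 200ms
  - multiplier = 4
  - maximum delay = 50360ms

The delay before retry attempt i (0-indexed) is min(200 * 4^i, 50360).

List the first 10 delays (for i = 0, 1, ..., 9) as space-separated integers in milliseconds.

Answer: 200 800 3200 12800 50360 50360 50360 50360 50360 50360

Derivation:
Computing each delay:
  i=0: min(200*4^0, 50360) = 200
  i=1: min(200*4^1, 50360) = 800
  i=2: min(200*4^2, 50360) = 3200
  i=3: min(200*4^3, 50360) = 12800
  i=4: min(200*4^4, 50360) = 50360
  i=5: min(200*4^5, 50360) = 50360
  i=6: min(200*4^6, 50360) = 50360
  i=7: min(200*4^7, 50360) = 50360
  i=8: min(200*4^8, 50360) = 50360
  i=9: min(200*4^9, 50360) = 50360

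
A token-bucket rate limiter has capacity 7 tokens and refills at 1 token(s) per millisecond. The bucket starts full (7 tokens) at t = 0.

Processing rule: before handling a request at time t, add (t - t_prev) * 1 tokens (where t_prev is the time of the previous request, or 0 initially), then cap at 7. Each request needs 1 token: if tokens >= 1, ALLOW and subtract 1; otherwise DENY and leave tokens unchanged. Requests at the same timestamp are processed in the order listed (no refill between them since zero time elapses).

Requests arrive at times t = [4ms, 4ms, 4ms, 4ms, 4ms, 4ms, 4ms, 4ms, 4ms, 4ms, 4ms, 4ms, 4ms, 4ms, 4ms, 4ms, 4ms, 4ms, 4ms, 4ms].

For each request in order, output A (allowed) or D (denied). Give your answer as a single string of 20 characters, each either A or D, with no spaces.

Answer: AAAAAAADDDDDDDDDDDDD

Derivation:
Simulating step by step:
  req#1 t=4ms: ALLOW
  req#2 t=4ms: ALLOW
  req#3 t=4ms: ALLOW
  req#4 t=4ms: ALLOW
  req#5 t=4ms: ALLOW
  req#6 t=4ms: ALLOW
  req#7 t=4ms: ALLOW
  req#8 t=4ms: DENY
  req#9 t=4ms: DENY
  req#10 t=4ms: DENY
  req#11 t=4ms: DENY
  req#12 t=4ms: DENY
  req#13 t=4ms: DENY
  req#14 t=4ms: DENY
  req#15 t=4ms: DENY
  req#16 t=4ms: DENY
  req#17 t=4ms: DENY
  req#18 t=4ms: DENY
  req#19 t=4ms: DENY
  req#20 t=4ms: DENY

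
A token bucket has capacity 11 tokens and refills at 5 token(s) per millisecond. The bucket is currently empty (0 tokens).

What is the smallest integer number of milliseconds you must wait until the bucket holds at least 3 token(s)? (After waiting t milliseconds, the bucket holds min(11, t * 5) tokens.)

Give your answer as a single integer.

Answer: 1

Derivation:
Need t * 5 >= 3, so t >= 3/5.
Smallest integer t = ceil(3/5) = 1.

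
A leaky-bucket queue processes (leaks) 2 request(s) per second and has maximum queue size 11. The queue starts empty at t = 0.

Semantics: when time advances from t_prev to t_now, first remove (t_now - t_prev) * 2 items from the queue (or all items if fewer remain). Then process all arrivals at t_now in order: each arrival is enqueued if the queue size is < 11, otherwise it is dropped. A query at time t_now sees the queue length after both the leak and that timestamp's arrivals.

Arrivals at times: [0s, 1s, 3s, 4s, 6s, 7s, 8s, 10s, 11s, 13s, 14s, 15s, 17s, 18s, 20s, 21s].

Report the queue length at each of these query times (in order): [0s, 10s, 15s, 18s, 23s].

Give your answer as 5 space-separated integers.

Queue lengths at query times:
  query t=0s: backlog = 1
  query t=10s: backlog = 1
  query t=15s: backlog = 1
  query t=18s: backlog = 1
  query t=23s: backlog = 0

Answer: 1 1 1 1 0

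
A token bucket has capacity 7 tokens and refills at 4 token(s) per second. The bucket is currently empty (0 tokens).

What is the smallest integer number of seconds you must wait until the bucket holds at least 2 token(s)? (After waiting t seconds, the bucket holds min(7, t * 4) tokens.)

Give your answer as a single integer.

Answer: 1

Derivation:
Need t * 4 >= 2, so t >= 2/4.
Smallest integer t = ceil(2/4) = 1.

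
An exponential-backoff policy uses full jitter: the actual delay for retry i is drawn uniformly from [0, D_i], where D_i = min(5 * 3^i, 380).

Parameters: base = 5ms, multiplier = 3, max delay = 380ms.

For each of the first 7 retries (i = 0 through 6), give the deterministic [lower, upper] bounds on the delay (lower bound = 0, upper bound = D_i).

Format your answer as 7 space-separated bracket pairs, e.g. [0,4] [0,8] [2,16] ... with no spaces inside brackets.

Answer: [0,5] [0,15] [0,45] [0,135] [0,380] [0,380] [0,380]

Derivation:
Computing bounds per retry:
  i=0: D_i=min(5*3^0,380)=5, bounds=[0,5]
  i=1: D_i=min(5*3^1,380)=15, bounds=[0,15]
  i=2: D_i=min(5*3^2,380)=45, bounds=[0,45]
  i=3: D_i=min(5*3^3,380)=135, bounds=[0,135]
  i=4: D_i=min(5*3^4,380)=380, bounds=[0,380]
  i=5: D_i=min(5*3^5,380)=380, bounds=[0,380]
  i=6: D_i=min(5*3^6,380)=380, bounds=[0,380]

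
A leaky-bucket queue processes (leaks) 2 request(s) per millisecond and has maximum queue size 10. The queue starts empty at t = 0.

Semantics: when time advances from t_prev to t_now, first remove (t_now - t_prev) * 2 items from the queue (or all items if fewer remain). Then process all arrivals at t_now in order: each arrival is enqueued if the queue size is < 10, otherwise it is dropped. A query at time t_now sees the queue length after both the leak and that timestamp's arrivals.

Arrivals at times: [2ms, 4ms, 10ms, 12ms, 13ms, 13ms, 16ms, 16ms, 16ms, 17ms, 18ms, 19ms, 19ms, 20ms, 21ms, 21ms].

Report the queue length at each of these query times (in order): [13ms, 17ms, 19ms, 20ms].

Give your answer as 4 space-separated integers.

Queue lengths at query times:
  query t=13ms: backlog = 2
  query t=17ms: backlog = 2
  query t=19ms: backlog = 2
  query t=20ms: backlog = 1

Answer: 2 2 2 1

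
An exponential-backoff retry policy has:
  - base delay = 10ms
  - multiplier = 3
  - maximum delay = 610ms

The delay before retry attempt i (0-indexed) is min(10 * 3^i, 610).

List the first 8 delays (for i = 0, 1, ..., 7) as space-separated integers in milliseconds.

Computing each delay:
  i=0: min(10*3^0, 610) = 10
  i=1: min(10*3^1, 610) = 30
  i=2: min(10*3^2, 610) = 90
  i=3: min(10*3^3, 610) = 270
  i=4: min(10*3^4, 610) = 610
  i=5: min(10*3^5, 610) = 610
  i=6: min(10*3^6, 610) = 610
  i=7: min(10*3^7, 610) = 610

Answer: 10 30 90 270 610 610 610 610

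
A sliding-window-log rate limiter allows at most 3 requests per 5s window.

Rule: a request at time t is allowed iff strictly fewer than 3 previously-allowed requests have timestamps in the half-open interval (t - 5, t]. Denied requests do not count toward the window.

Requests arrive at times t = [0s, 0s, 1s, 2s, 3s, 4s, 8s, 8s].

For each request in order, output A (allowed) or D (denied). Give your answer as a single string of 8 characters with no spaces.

Answer: AAADDDAA

Derivation:
Tracking allowed requests in the window:
  req#1 t=0s: ALLOW
  req#2 t=0s: ALLOW
  req#3 t=1s: ALLOW
  req#4 t=2s: DENY
  req#5 t=3s: DENY
  req#6 t=4s: DENY
  req#7 t=8s: ALLOW
  req#8 t=8s: ALLOW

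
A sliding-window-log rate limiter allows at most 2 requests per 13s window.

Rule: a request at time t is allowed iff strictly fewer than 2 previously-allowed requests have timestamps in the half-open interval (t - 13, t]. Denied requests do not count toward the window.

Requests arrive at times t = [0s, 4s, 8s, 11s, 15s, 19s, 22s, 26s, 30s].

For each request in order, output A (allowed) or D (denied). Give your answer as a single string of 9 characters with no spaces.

Answer: AADDAADDA

Derivation:
Tracking allowed requests in the window:
  req#1 t=0s: ALLOW
  req#2 t=4s: ALLOW
  req#3 t=8s: DENY
  req#4 t=11s: DENY
  req#5 t=15s: ALLOW
  req#6 t=19s: ALLOW
  req#7 t=22s: DENY
  req#8 t=26s: DENY
  req#9 t=30s: ALLOW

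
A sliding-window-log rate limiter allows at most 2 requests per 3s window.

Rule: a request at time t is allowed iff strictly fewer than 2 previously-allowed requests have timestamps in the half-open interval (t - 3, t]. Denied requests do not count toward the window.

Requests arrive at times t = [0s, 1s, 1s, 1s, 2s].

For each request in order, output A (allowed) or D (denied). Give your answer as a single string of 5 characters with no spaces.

Tracking allowed requests in the window:
  req#1 t=0s: ALLOW
  req#2 t=1s: ALLOW
  req#3 t=1s: DENY
  req#4 t=1s: DENY
  req#5 t=2s: DENY

Answer: AADDD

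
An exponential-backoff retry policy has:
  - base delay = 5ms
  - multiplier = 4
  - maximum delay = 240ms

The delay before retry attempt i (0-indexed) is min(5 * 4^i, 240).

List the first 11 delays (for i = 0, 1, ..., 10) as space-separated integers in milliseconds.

Computing each delay:
  i=0: min(5*4^0, 240) = 5
  i=1: min(5*4^1, 240) = 20
  i=2: min(5*4^2, 240) = 80
  i=3: min(5*4^3, 240) = 240
  i=4: min(5*4^4, 240) = 240
  i=5: min(5*4^5, 240) = 240
  i=6: min(5*4^6, 240) = 240
  i=7: min(5*4^7, 240) = 240
  i=8: min(5*4^8, 240) = 240
  i=9: min(5*4^9, 240) = 240
  i=10: min(5*4^10, 240) = 240

Answer: 5 20 80 240 240 240 240 240 240 240 240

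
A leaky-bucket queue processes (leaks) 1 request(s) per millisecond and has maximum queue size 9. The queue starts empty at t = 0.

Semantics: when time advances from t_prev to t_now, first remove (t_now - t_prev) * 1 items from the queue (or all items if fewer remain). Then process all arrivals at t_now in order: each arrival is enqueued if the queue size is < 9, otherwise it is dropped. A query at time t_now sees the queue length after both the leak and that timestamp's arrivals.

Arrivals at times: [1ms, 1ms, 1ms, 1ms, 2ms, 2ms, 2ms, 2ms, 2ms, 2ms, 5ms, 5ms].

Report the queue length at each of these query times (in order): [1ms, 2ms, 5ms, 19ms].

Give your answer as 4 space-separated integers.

Queue lengths at query times:
  query t=1ms: backlog = 4
  query t=2ms: backlog = 9
  query t=5ms: backlog = 8
  query t=19ms: backlog = 0

Answer: 4 9 8 0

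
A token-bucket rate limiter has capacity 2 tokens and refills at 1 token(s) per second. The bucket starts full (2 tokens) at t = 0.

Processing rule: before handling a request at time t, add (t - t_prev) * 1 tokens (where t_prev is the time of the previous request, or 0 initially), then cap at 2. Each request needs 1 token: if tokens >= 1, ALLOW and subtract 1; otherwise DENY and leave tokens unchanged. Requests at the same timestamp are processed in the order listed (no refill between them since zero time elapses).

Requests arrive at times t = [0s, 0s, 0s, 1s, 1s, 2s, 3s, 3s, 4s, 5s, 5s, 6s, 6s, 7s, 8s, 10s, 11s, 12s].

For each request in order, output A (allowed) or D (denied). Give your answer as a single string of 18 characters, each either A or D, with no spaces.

Answer: AADADAADAADADAAAAA

Derivation:
Simulating step by step:
  req#1 t=0s: ALLOW
  req#2 t=0s: ALLOW
  req#3 t=0s: DENY
  req#4 t=1s: ALLOW
  req#5 t=1s: DENY
  req#6 t=2s: ALLOW
  req#7 t=3s: ALLOW
  req#8 t=3s: DENY
  req#9 t=4s: ALLOW
  req#10 t=5s: ALLOW
  req#11 t=5s: DENY
  req#12 t=6s: ALLOW
  req#13 t=6s: DENY
  req#14 t=7s: ALLOW
  req#15 t=8s: ALLOW
  req#16 t=10s: ALLOW
  req#17 t=11s: ALLOW
  req#18 t=12s: ALLOW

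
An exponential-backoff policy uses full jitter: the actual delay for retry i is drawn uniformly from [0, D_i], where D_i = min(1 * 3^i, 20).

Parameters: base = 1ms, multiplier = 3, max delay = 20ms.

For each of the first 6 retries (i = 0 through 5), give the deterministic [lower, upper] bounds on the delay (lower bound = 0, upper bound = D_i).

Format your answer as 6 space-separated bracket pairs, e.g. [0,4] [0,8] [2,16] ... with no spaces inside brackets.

Computing bounds per retry:
  i=0: D_i=min(1*3^0,20)=1, bounds=[0,1]
  i=1: D_i=min(1*3^1,20)=3, bounds=[0,3]
  i=2: D_i=min(1*3^2,20)=9, bounds=[0,9]
  i=3: D_i=min(1*3^3,20)=20, bounds=[0,20]
  i=4: D_i=min(1*3^4,20)=20, bounds=[0,20]
  i=5: D_i=min(1*3^5,20)=20, bounds=[0,20]

Answer: [0,1] [0,3] [0,9] [0,20] [0,20] [0,20]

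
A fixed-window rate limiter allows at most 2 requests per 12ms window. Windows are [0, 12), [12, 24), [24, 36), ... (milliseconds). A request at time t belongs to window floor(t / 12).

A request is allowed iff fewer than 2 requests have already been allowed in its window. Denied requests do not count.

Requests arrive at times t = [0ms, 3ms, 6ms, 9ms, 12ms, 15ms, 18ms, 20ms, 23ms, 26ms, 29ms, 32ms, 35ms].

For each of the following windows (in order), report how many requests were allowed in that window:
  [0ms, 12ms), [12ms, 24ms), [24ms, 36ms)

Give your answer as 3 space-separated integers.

Answer: 2 2 2

Derivation:
Processing requests:
  req#1 t=0ms (window 0): ALLOW
  req#2 t=3ms (window 0): ALLOW
  req#3 t=6ms (window 0): DENY
  req#4 t=9ms (window 0): DENY
  req#5 t=12ms (window 1): ALLOW
  req#6 t=15ms (window 1): ALLOW
  req#7 t=18ms (window 1): DENY
  req#8 t=20ms (window 1): DENY
  req#9 t=23ms (window 1): DENY
  req#10 t=26ms (window 2): ALLOW
  req#11 t=29ms (window 2): ALLOW
  req#12 t=32ms (window 2): DENY
  req#13 t=35ms (window 2): DENY

Allowed counts by window: 2 2 2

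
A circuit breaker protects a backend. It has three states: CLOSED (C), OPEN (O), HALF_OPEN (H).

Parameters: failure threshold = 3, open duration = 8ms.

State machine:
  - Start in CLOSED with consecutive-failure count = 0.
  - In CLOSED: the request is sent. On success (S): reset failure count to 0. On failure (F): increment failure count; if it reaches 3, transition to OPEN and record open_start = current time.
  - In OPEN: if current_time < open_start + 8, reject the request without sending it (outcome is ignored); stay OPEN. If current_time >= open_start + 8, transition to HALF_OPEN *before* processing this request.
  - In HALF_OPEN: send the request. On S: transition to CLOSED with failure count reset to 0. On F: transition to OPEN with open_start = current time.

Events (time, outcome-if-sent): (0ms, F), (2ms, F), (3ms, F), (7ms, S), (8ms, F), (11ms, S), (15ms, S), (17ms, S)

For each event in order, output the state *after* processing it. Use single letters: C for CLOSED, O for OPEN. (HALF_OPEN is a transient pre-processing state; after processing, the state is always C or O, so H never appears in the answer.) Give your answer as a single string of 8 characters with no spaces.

State after each event:
  event#1 t=0ms outcome=F: state=CLOSED
  event#2 t=2ms outcome=F: state=CLOSED
  event#3 t=3ms outcome=F: state=OPEN
  event#4 t=7ms outcome=S: state=OPEN
  event#5 t=8ms outcome=F: state=OPEN
  event#6 t=11ms outcome=S: state=CLOSED
  event#7 t=15ms outcome=S: state=CLOSED
  event#8 t=17ms outcome=S: state=CLOSED

Answer: CCOOOCCC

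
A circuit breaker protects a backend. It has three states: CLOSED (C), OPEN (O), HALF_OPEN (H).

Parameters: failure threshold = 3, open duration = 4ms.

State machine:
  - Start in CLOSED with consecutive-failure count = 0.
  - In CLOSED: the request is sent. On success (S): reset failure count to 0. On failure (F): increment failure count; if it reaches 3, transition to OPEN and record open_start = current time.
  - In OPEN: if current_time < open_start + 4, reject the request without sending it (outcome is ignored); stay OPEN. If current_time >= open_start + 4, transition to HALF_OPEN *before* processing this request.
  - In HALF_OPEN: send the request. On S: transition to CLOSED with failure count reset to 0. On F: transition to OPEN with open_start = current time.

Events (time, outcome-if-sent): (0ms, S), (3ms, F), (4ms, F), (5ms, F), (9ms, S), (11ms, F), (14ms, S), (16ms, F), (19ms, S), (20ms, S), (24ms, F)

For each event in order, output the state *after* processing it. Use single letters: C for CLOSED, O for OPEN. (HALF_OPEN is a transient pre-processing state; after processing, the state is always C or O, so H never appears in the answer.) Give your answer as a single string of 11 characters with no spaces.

State after each event:
  event#1 t=0ms outcome=S: state=CLOSED
  event#2 t=3ms outcome=F: state=CLOSED
  event#3 t=4ms outcome=F: state=CLOSED
  event#4 t=5ms outcome=F: state=OPEN
  event#5 t=9ms outcome=S: state=CLOSED
  event#6 t=11ms outcome=F: state=CLOSED
  event#7 t=14ms outcome=S: state=CLOSED
  event#8 t=16ms outcome=F: state=CLOSED
  event#9 t=19ms outcome=S: state=CLOSED
  event#10 t=20ms outcome=S: state=CLOSED
  event#11 t=24ms outcome=F: state=CLOSED

Answer: CCCOCCCCCCC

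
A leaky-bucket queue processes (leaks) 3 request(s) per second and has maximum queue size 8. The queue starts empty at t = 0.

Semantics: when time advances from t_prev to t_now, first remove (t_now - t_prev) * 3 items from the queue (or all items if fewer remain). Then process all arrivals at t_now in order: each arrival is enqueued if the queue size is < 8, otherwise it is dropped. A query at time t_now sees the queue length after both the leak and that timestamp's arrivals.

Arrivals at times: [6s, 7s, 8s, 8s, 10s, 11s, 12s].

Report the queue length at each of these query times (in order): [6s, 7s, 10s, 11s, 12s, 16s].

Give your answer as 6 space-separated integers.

Queue lengths at query times:
  query t=6s: backlog = 1
  query t=7s: backlog = 1
  query t=10s: backlog = 1
  query t=11s: backlog = 1
  query t=12s: backlog = 1
  query t=16s: backlog = 0

Answer: 1 1 1 1 1 0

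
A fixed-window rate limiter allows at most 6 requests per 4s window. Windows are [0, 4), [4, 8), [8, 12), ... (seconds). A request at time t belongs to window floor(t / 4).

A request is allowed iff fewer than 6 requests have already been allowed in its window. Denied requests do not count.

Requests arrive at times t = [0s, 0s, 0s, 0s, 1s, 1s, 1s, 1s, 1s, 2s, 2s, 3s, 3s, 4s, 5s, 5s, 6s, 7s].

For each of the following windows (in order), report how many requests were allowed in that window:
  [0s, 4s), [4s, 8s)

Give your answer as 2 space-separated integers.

Answer: 6 5

Derivation:
Processing requests:
  req#1 t=0s (window 0): ALLOW
  req#2 t=0s (window 0): ALLOW
  req#3 t=0s (window 0): ALLOW
  req#4 t=0s (window 0): ALLOW
  req#5 t=1s (window 0): ALLOW
  req#6 t=1s (window 0): ALLOW
  req#7 t=1s (window 0): DENY
  req#8 t=1s (window 0): DENY
  req#9 t=1s (window 0): DENY
  req#10 t=2s (window 0): DENY
  req#11 t=2s (window 0): DENY
  req#12 t=3s (window 0): DENY
  req#13 t=3s (window 0): DENY
  req#14 t=4s (window 1): ALLOW
  req#15 t=5s (window 1): ALLOW
  req#16 t=5s (window 1): ALLOW
  req#17 t=6s (window 1): ALLOW
  req#18 t=7s (window 1): ALLOW

Allowed counts by window: 6 5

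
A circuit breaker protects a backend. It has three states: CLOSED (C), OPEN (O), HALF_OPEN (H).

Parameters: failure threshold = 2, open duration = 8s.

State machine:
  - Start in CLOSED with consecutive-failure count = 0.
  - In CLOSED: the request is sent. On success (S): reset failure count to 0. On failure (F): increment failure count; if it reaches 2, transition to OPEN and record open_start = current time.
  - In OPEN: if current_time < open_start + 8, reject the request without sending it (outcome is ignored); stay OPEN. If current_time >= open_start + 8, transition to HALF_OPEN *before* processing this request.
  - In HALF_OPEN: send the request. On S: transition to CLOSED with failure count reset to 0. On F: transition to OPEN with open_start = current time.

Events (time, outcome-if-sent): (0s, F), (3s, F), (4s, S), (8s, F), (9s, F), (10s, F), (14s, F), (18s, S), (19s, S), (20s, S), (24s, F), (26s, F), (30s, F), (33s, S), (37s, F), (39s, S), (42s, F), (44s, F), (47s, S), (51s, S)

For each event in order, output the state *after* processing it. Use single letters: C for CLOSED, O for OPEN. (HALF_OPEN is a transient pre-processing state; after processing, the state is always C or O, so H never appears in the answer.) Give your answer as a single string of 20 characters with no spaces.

Answer: COOOOOOOOOOOOCCCCOOO

Derivation:
State after each event:
  event#1 t=0s outcome=F: state=CLOSED
  event#2 t=3s outcome=F: state=OPEN
  event#3 t=4s outcome=S: state=OPEN
  event#4 t=8s outcome=F: state=OPEN
  event#5 t=9s outcome=F: state=OPEN
  event#6 t=10s outcome=F: state=OPEN
  event#7 t=14s outcome=F: state=OPEN
  event#8 t=18s outcome=S: state=OPEN
  event#9 t=19s outcome=S: state=OPEN
  event#10 t=20s outcome=S: state=OPEN
  event#11 t=24s outcome=F: state=OPEN
  event#12 t=26s outcome=F: state=OPEN
  event#13 t=30s outcome=F: state=OPEN
  event#14 t=33s outcome=S: state=CLOSED
  event#15 t=37s outcome=F: state=CLOSED
  event#16 t=39s outcome=S: state=CLOSED
  event#17 t=42s outcome=F: state=CLOSED
  event#18 t=44s outcome=F: state=OPEN
  event#19 t=47s outcome=S: state=OPEN
  event#20 t=51s outcome=S: state=OPEN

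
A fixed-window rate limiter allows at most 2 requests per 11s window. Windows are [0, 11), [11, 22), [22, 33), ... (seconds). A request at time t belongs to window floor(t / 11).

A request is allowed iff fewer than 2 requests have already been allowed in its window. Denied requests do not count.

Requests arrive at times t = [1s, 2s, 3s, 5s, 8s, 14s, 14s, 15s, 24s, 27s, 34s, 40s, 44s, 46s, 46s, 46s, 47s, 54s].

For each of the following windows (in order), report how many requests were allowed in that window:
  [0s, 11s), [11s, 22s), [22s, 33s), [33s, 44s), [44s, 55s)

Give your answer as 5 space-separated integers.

Processing requests:
  req#1 t=1s (window 0): ALLOW
  req#2 t=2s (window 0): ALLOW
  req#3 t=3s (window 0): DENY
  req#4 t=5s (window 0): DENY
  req#5 t=8s (window 0): DENY
  req#6 t=14s (window 1): ALLOW
  req#7 t=14s (window 1): ALLOW
  req#8 t=15s (window 1): DENY
  req#9 t=24s (window 2): ALLOW
  req#10 t=27s (window 2): ALLOW
  req#11 t=34s (window 3): ALLOW
  req#12 t=40s (window 3): ALLOW
  req#13 t=44s (window 4): ALLOW
  req#14 t=46s (window 4): ALLOW
  req#15 t=46s (window 4): DENY
  req#16 t=46s (window 4): DENY
  req#17 t=47s (window 4): DENY
  req#18 t=54s (window 4): DENY

Allowed counts by window: 2 2 2 2 2

Answer: 2 2 2 2 2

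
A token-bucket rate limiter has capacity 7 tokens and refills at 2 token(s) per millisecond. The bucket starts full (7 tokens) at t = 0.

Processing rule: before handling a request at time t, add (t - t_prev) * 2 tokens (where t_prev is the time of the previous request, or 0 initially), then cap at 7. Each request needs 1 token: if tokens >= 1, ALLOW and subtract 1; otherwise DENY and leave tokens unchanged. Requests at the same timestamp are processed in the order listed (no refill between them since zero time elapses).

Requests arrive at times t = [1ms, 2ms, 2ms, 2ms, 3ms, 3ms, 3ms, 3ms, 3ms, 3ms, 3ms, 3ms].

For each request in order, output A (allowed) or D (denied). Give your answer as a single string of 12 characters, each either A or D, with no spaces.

Simulating step by step:
  req#1 t=1ms: ALLOW
  req#2 t=2ms: ALLOW
  req#3 t=2ms: ALLOW
  req#4 t=2ms: ALLOW
  req#5 t=3ms: ALLOW
  req#6 t=3ms: ALLOW
  req#7 t=3ms: ALLOW
  req#8 t=3ms: ALLOW
  req#9 t=3ms: ALLOW
  req#10 t=3ms: ALLOW
  req#11 t=3ms: DENY
  req#12 t=3ms: DENY

Answer: AAAAAAAAAADD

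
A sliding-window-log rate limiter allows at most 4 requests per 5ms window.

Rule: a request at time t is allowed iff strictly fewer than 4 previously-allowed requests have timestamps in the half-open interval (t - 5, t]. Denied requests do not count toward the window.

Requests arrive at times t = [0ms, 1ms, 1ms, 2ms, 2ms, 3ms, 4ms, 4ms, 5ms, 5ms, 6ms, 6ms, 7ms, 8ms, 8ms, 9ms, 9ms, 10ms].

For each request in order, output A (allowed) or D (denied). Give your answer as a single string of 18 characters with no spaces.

Tracking allowed requests in the window:
  req#1 t=0ms: ALLOW
  req#2 t=1ms: ALLOW
  req#3 t=1ms: ALLOW
  req#4 t=2ms: ALLOW
  req#5 t=2ms: DENY
  req#6 t=3ms: DENY
  req#7 t=4ms: DENY
  req#8 t=4ms: DENY
  req#9 t=5ms: ALLOW
  req#10 t=5ms: DENY
  req#11 t=6ms: ALLOW
  req#12 t=6ms: ALLOW
  req#13 t=7ms: ALLOW
  req#14 t=8ms: DENY
  req#15 t=8ms: DENY
  req#16 t=9ms: DENY
  req#17 t=9ms: DENY
  req#18 t=10ms: ALLOW

Answer: AAAADDDDADAAADDDDA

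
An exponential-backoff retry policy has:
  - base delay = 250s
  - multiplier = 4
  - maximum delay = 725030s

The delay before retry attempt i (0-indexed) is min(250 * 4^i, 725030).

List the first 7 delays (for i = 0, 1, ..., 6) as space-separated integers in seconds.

Answer: 250 1000 4000 16000 64000 256000 725030

Derivation:
Computing each delay:
  i=0: min(250*4^0, 725030) = 250
  i=1: min(250*4^1, 725030) = 1000
  i=2: min(250*4^2, 725030) = 4000
  i=3: min(250*4^3, 725030) = 16000
  i=4: min(250*4^4, 725030) = 64000
  i=5: min(250*4^5, 725030) = 256000
  i=6: min(250*4^6, 725030) = 725030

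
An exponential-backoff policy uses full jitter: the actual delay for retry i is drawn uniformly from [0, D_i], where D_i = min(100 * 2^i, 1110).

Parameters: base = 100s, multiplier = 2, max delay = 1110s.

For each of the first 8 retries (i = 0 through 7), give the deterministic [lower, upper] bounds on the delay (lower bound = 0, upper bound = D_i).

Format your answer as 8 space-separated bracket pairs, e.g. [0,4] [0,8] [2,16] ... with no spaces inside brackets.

Answer: [0,100] [0,200] [0,400] [0,800] [0,1110] [0,1110] [0,1110] [0,1110]

Derivation:
Computing bounds per retry:
  i=0: D_i=min(100*2^0,1110)=100, bounds=[0,100]
  i=1: D_i=min(100*2^1,1110)=200, bounds=[0,200]
  i=2: D_i=min(100*2^2,1110)=400, bounds=[0,400]
  i=3: D_i=min(100*2^3,1110)=800, bounds=[0,800]
  i=4: D_i=min(100*2^4,1110)=1110, bounds=[0,1110]
  i=5: D_i=min(100*2^5,1110)=1110, bounds=[0,1110]
  i=6: D_i=min(100*2^6,1110)=1110, bounds=[0,1110]
  i=7: D_i=min(100*2^7,1110)=1110, bounds=[0,1110]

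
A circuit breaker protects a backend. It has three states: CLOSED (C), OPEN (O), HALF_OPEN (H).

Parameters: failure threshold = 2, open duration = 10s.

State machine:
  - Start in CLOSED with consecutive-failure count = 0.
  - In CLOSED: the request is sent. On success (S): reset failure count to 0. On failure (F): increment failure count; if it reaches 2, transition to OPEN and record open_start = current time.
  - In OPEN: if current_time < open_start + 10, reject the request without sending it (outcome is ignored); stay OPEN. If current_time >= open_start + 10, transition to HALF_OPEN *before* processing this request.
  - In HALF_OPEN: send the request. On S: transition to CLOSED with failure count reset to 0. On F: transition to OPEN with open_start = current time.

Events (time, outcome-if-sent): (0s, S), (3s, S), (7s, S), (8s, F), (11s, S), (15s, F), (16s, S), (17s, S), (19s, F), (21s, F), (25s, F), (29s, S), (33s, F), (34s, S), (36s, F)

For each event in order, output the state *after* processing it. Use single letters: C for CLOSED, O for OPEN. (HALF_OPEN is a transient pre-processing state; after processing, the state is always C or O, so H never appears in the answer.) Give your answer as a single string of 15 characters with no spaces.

State after each event:
  event#1 t=0s outcome=S: state=CLOSED
  event#2 t=3s outcome=S: state=CLOSED
  event#3 t=7s outcome=S: state=CLOSED
  event#4 t=8s outcome=F: state=CLOSED
  event#5 t=11s outcome=S: state=CLOSED
  event#6 t=15s outcome=F: state=CLOSED
  event#7 t=16s outcome=S: state=CLOSED
  event#8 t=17s outcome=S: state=CLOSED
  event#9 t=19s outcome=F: state=CLOSED
  event#10 t=21s outcome=F: state=OPEN
  event#11 t=25s outcome=F: state=OPEN
  event#12 t=29s outcome=S: state=OPEN
  event#13 t=33s outcome=F: state=OPEN
  event#14 t=34s outcome=S: state=OPEN
  event#15 t=36s outcome=F: state=OPEN

Answer: CCCCCCCCCOOOOOO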